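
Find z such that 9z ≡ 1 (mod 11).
9^(-1) ≡ 5 (mod 11). Verification: 9 × 5 = 45 ≡ 1 (mod 11)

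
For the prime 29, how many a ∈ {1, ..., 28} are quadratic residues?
For prime 29, there are (p-1)/2 = (29-1)/2 = 14 quadratic residues (excluding 0).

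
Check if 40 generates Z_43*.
p - 1 = 42 has prime divisors 2, 3, 7. Check 40^(42/q) mod 43 for each: 40^(42/2) = 40^21 ≡ 1, 40^(42/3) = 40^14 ≡ 36, 40^(42/7) = 40^6 ≡ 41 (mod 43). Since 40^21 ≡ 1 (mod 43), the order of 40 divides 21 (in fact the order is 21) ≠ 42, so it is not a primitive root.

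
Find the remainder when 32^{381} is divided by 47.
By Fermat: 32^{46} ≡ 1 (mod 47). 381 = 8×46 + 13. So 32^{381} ≡ 32^{13} ≡ 3 (mod 47)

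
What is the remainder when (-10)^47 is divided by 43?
Using Fermat: (-10)^{42} ≡ 1 (mod 43). 47 ≡ 5 (mod 42). So (-10)^{47} ≡ (-10)^{5} ≡ 18 (mod 43)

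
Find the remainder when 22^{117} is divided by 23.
By Fermat: 22^{22} ≡ 1 (mod 23). 117 = 5×22 + 7. So 22^{117} ≡ 22^{7} ≡ 22 (mod 23)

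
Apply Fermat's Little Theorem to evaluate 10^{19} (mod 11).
10

By Fermat's Little Theorem, a^(p-1) ≡ 1 (mod p) for prime p and gcd(a, p) = 1
Here p = 11, so 10^10 ≡ 1 (mod 11)
We can reduce the exponent: 19 mod 10 = 9
So 10^19 ≡ 10^9 (mod 11)
Computing: 10^9 mod 11 = 10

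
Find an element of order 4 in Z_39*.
5 has order 4 mod 39 since 5^{4} ≡ 1 (mod 39) and no smaller power works.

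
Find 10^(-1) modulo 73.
22

Using Extended Euclidean Algorithm:
gcd(10, 73) = 1
Bezout coefficients: 10 × 22 + 73 × -3 = 1
So 10 × 22 ≡ 1 (mod 73)
The inverse is 22 mod 73 = 22
Verification: 10 × 22 = 220 = 3 × 73 + 1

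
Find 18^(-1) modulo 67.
41

Using Extended Euclidean Algorithm:
gcd(18, 67) = 1
Bezout coefficients: 18 × -26 + 67 × 7 = 1
So 18 × -26 ≡ 1 (mod 67)
The inverse is -26 mod 67 = 41
Verification: 18 × 41 = 738 = 11 × 67 + 1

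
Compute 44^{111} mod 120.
104

Using successive squaring:
Binary expansion of 111: 1101111
Powers of 44 mod 120 (each is the square of the previous):
  44^1 ≡ 44 (mod 120)
  44^2 ≡ 44² = 1936 ≡ 16 (mod 120)
  44^4 ≡ 16² = 256 ≡ 16 (mod 120)
  44^8 ≡ 16² = 256 ≡ 16 (mod 120)
  44^16 ≡ 16² = 256 ≡ 16 (mod 120)
  44^32 ≡ 16² = 256 ≡ 16 (mod 120)
  44^64 ≡ 16² = 256 ≡ 16 (mod 120)
111 = 64 + 32 + 8 + 4 + 2 + 1, so 44^111 = 44^64 × 44^32 × 44^8 × 44^4 × 44^2 × 44^1 ≡ 16 × 16 × 16 × 16 × 16 × 44 (mod 120)
Multiplying step by step:
  16 × 16 = 256 ≡ 16 (mod 120)
  16 × 16 = 256 ≡ 16 (mod 120)
  16 × 16 = 256 ≡ 16 (mod 120)
  16 × 16 = 256 ≡ 16 (mod 120)
  16 × 44 = 704 ≡ 104 (mod 120)
Result: 44^111 ≡ 104 (mod 120)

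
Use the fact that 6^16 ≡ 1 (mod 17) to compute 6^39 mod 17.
By Fermat: 6^{16} ≡ 1 (mod 17). 39 = 2×16 + 7. So 6^{39} ≡ 6^{7} ≡ 14 (mod 17)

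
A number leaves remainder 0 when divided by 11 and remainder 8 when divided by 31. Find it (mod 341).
M = 11 × 31 = 341. M₁ = 31, y₁ ≡ 5 (mod 11). M₂ = 11, y₂ ≡ 17 (mod 31). y = 0×31×5 + 8×11×17 ≡ 132 (mod 341)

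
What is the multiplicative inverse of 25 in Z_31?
25^(-1) ≡ 5 (mod 31). Verification: 25 × 5 = 125 ≡ 1 (mod 31)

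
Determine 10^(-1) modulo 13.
10^(-1) ≡ 4 (mod 13). Verification: 10 × 4 = 40 ≡ 1 (mod 13)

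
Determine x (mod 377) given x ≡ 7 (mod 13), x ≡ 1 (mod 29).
59

Using the Chinese Remainder Theorem:
M = product of moduli = 377
For equation 1: M_1 = 29, 29 ≡ 3 (mod 13), inverse of 29 mod 13 is 9 (check: 3 × 9 = 27 ≡ 1 (mod 13))
For equation 2: M_2 = 13, 13 ≡ 13 (mod 29), inverse of 13 mod 29 is 9 (check: 13 × 9 = 117 ≡ 1 (mod 29))
Combine: x ≡ Σ r_i×M_i×(M_i⁻¹ mod m_i) = 7×29×9 + 1×13×9 = 1827 + 117 = 1944
1944 mod 377 = 59
x ≡ 59 (mod 377)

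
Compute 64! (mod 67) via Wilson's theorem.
(66)! = (64)! × (65) × (66) ≡ -1 (mod 67). So (64)! ≡ -1 × [(66)(65)]^(-1) ≡ 33 (mod 67)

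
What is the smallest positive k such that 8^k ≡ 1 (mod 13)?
Powers of 8 mod 13: 8^1≡8, 8^2≡12, 8^3≡5, 8^4≡1. Order = 4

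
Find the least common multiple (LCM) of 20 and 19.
380

First find GCD(20, 19) using the Euclidean algorithm:
20 = 1 × 19 + 1
19 = 19 × 1 + 0
GCD(20, 19) = 1

LCM formula: LCM(a, b) = (a × b) / GCD(a, b)
LCM(20, 19) = (20 × 19) / 1
LCM(20, 19) = 380 / 1
LCM(20, 19) = 380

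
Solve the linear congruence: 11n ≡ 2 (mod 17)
11

Since gcd(11, 17) = 1 divides 2, a solution exists.
Multiply both sides by the inverse of 11 mod 17:
  11^(-1) mod 17 = 14
  x ≡ 14 × 2 ≡ 28 ≡ 11 (mod 17)
Verification: 11 × 11 = 121 = 7 × 17 + 2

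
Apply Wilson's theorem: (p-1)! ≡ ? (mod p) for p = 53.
By Wilson's theorem, (52)! ≡ -1 ≡ 52 (mod 53)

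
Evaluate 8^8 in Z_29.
8 = 8 (binary 1000). Repeated squaring mod 29: 8^1 ≡ 8; 8^2 ≡ 8² = 64 ≡ 6; 8^4 ≡ 6² = 36 ≡ 7; 8^8 ≡ 7² = 49 ≡ 20. So 8^8 ≡ 20 (mod 29).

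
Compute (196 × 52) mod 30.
22

(196 × 52) = 10192
10192 mod 30 = 22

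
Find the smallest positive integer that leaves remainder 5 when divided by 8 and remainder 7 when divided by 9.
M = 8 × 9 = 72. M₁ = 9, y₁ ≡ 1 (mod 8). M₂ = 8, y₂ ≡ 8 (mod 9). n = 5×9×1 + 7×8×8 ≡ 61 (mod 72). The smallest positive such number is 61.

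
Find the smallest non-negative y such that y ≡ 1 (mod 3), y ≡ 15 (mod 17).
49

Using the Chinese Remainder Theorem:
M = product of moduli = 51
For equation 1: M_1 = 17, 17 ≡ 2 (mod 3), inverse of 17 mod 3 is 2 (check: 2 × 2 = 4 ≡ 1 (mod 3))
For equation 2: M_2 = 3, 3 ≡ 3 (mod 17), inverse of 3 mod 17 is 6 (check: 3 × 6 = 18 ≡ 1 (mod 17))
Combine: y ≡ Σ r_i×M_i×(M_i⁻¹ mod m_i) = 1×17×2 + 15×3×6 = 34 + 270 = 304
304 mod 51 = 49
y ≡ 49 (mod 51)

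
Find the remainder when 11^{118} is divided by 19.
By Fermat: 11^{18} ≡ 1 (mod 19). 118 = 6×18 + 10. So 11^{118} ≡ 11^{10} ≡ 11 (mod 19)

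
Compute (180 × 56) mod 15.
0

(180 × 56) = 10080
10080 mod 15 = 0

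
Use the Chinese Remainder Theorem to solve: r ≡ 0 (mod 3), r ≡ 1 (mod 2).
M = 3 × 2 = 6. M₁ = 2, y₁ ≡ 2 (mod 3). M₂ = 3, y₂ ≡ 1 (mod 2). r = 0×2×2 + 1×3×1 ≡ 3 (mod 6)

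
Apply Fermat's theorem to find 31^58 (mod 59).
By Fermat's Little Theorem, 31^{58} ≡ 1 (mod 59) since 59 is prime and gcd(31, 59) = 1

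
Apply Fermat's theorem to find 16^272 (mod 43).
By Fermat: 16^{42} ≡ 1 (mod 43). 272 = 6×42 + 20. So 16^{272} ≡ 16^{20} ≡ 35 (mod 43)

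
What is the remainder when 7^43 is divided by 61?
Using repeated squaring. 43 = 32 + 8 + 2 + 1 (binary 101011). Repeated squaring mod 61: 7^1 ≡ 7; 7^2 ≡ 7² = 49 ≡ 49; 7^4 ≡ 49² = 2401 ≡ 22; 7^8 ≡ 22² = 484 ≡ 57; 7^16 ≡ 57² = 3249 ≡ 16; 7^32 ≡ 16² = 256 ≡ 12. Multiply: 7^43 = 7^32 × 7^8 × 7^2 × 7^1 ≡ 12 × 57 × 49 × 7 (mod 61): 12 × 57 = 684 ≡ 13; 13 × 49 = 637 ≡ 27; 27 × 7 = 189 ≡ 6. So 7^43 ≡ 6 (mod 61).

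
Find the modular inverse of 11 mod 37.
11^(-1) ≡ 27 (mod 37). Verification: 11 × 27 = 297 ≡ 1 (mod 37)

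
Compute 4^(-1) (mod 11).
4^(-1) ≡ 3 (mod 11). Verification: 4 × 3 = 12 ≡ 1 (mod 11)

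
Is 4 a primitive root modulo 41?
p - 1 = 40 has prime divisors 2, 5. Check 4^(40/q) mod 41 for each: 4^(40/2) = 4^20 ≡ 1, 4^(40/5) = 4^8 ≡ 18 (mod 41). Since 4^20 ≡ 1 (mod 41), the order of 4 divides 20 (in fact the order is 10) ≠ 40, so it is not a primitive root.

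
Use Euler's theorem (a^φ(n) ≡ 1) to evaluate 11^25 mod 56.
By Euler: 11^{24} ≡ 1 (mod 56) since gcd(11, 56) = 1. 25 = 1×24 + 1. So 11^{25} ≡ 11^{1} ≡ 11 (mod 56)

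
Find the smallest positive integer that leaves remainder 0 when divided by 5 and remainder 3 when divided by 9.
M = 5 × 9 = 45. M₁ = 9, y₁ ≡ 4 (mod 5). M₂ = 5, y₂ ≡ 2 (mod 9). t = 0×9×4 + 3×5×2 ≡ 30 (mod 45). The smallest positive such number is 30.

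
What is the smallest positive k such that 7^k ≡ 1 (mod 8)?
Powers of 7 mod 8: 7^1≡7, 7^2≡1. Order = 2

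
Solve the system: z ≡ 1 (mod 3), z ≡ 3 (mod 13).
M = 3 × 13 = 39. M₁ = 13, y₁ ≡ 1 (mod 3). M₂ = 3, y₂ ≡ 9 (mod 13). z = 1×13×1 + 3×3×9 ≡ 16 (mod 39)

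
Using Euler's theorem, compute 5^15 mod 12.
By Euler: 5^{4} ≡ 1 (mod 12) since gcd(5, 12) = 1. 15 = 3×4 + 3. So 5^{15} ≡ 5^{3} ≡ 5 (mod 12)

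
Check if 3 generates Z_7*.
p - 1 = 6 has prime divisors 2, 3. Check 3^(6/q) mod 7 for each: 3^(6/2) = 3^3 ≡ 6, 3^(6/3) = 3^2 ≡ 2 (mod 7). None of these is 1, so 3 has order 6 = φ(7), so it is a primitive root mod 7.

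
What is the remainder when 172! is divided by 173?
By Wilson's theorem, (172)! ≡ -1 ≡ 172 (mod 173)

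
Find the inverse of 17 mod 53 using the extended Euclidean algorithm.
Extended GCD: 17(25) + 53(-8) = 1. So 17^(-1) ≡ 25 ≡ 25 (mod 53). Verify: 17 × 25 = 425 ≡ 1 (mod 53)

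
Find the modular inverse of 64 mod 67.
64^(-1) ≡ 22 (mod 67). Verification: 64 × 22 = 1408 ≡ 1 (mod 67)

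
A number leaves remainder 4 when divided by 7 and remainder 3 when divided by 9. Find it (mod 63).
M = 7 × 9 = 63. M₁ = 9, y₁ ≡ 4 (mod 7). M₂ = 7, y₂ ≡ 4 (mod 9). x = 4×9×4 + 3×7×4 ≡ 39 (mod 63)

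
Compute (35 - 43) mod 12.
4

(35 - 43) = -8
-8 mod 12 = 4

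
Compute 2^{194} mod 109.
34

Using successive squaring:
Binary expansion of 194: 11000010
Powers of 2 mod 109 (each is the square of the previous):
  2^1 ≡ 2 (mod 109)
  2^2 ≡ 2² = 4 ≡ 4 (mod 109)
  2^4 ≡ 4² = 16 ≡ 16 (mod 109)
  2^8 ≡ 16² = 256 ≡ 38 (mod 109)
  2^16 ≡ 38² = 1444 ≡ 27 (mod 109)
  2^32 ≡ 27² = 729 ≡ 75 (mod 109)
  2^64 ≡ 75² = 5625 ≡ 66 (mod 109)
  2^128 ≡ 66² = 4356 ≡ 105 (mod 109)
194 = 128 + 64 + 2, so 2^194 = 2^128 × 2^64 × 2^2 ≡ 105 × 66 × 4 (mod 109)
Multiplying step by step:
  105 × 66 = 6930 ≡ 63 (mod 109)
  63 × 4 = 252 ≡ 34 (mod 109)
Result: 2^194 ≡ 34 (mod 109)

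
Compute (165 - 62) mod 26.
25

(165 - 62) = 103
103 mod 26 = 25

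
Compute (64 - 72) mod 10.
2

(64 - 72) = -8
-8 mod 10 = 2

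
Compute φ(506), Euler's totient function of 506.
220

Prime factorization: 506 = 2 × 11 × 23
Using the formula φ(n) = n × Π(1 - 1/p) for each prime factor p:
φ(506) = 506 × (1 - 1/2) × (1 - 1/11) × (1 - 1/23)
φ(506) = 220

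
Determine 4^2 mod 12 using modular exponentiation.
2 = 2 (binary 10). Repeated squaring mod 12: 4^1 ≡ 4; 4^2 ≡ 4² = 16 ≡ 4. So 4^2 ≡ 4 (mod 12).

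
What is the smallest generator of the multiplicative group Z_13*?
p - 1 = 12 has prime divisors 2, 3. h is a primitive root mod 13 iff h^(12/q) ≢ 1 (mod 13) for each such q.
h = 2: 2^6 ≡ 12, 2^4 ≡ 3 (mod 13); none is 1, so 2 has order 12 and is a primitive root.
The smallest primitive root mod 13 is g = 2.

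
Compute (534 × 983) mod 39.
21

(534 × 983) = 524922
524922 mod 39 = 21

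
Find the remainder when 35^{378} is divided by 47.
By Fermat: 35^{46} ≡ 1 (mod 47). 378 = 8×46 + 10. So 35^{378} ≡ 35^{10} ≡ 8 (mod 47)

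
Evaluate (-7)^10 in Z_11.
(-7) ≡ 4 (mod 11). 10 = 8 + 2 (binary 1010). Repeated squaring mod 11: 4^1 ≡ 4; 4^2 ≡ 4² = 16 ≡ 5; 4^4 ≡ 5² = 25 ≡ 3; 4^8 ≡ 3² = 9 ≡ 9. Multiply: (-7)^10 ≡ 4^8 × 4^2 ≡ 9 × 5 (mod 11): 9 × 5 = 45 ≡ 1. So (-7)^10 ≡ 1 (mod 11).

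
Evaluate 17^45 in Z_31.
Using Fermat: 17^{30} ≡ 1 (mod 31). 45 ≡ 15 (mod 30). So 17^{45} ≡ 17^{15} ≡ 30 (mod 31)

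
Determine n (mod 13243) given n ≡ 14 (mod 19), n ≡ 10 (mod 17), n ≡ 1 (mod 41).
11604

Using the Chinese Remainder Theorem:
M = product of moduli = 13243
For equation 1: M_1 = 697, 697 ≡ 13 (mod 19), inverse of 697 mod 19 is 3 (check: 13 × 3 = 39 ≡ 1 (mod 19))
For equation 2: M_2 = 779, 779 ≡ 14 (mod 17), inverse of 779 mod 17 is 11 (check: 14 × 11 = 154 ≡ 1 (mod 17))
For equation 3: M_3 = 323, 323 ≡ 36 (mod 41), inverse of 323 mod 41 is 8 (check: 36 × 8 = 288 ≡ 1 (mod 41))
Combine: n ≡ Σ r_i×M_i×(M_i⁻¹ mod m_i) = 14×697×3 + 10×779×11 + 1×323×8 = 29274 + 85690 + 2584 = 117548
117548 mod 13243 = 11604
n ≡ 11604 (mod 13243)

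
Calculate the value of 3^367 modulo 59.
Using Fermat: 3^{58} ≡ 1 (mod 59). 367 ≡ 19 (mod 58). So 3^{367} ≡ 3^{19} ≡ 53 (mod 59)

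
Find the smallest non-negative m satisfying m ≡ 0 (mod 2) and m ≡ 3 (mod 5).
M = 2 × 5 = 10. M₁ = 5, y₁ ≡ 1 (mod 2). M₂ = 2, y₂ ≡ 3 (mod 5). m = 0×5×1 + 3×2×3 ≡ 8 (mod 10)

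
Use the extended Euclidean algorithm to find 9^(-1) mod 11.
Extended GCD: 9(5) + 11(-4) = 1. So 9^(-1) ≡ 5 ≡ 5 (mod 11). Verify: 9 × 5 = 45 ≡ 1 (mod 11)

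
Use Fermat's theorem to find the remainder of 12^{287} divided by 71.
25

By Fermat's Little Theorem, a^(p-1) ≡ 1 (mod p) for prime p and gcd(a, p) = 1
Here p = 71, so 12^70 ≡ 1 (mod 71)
We can reduce the exponent: 287 mod 70 = 7
So 12^287 ≡ 12^7 (mod 71)
Computing: 12^7 mod 71 = 25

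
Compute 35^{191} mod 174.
167

Using successive squaring:
Binary expansion of 191: 10111111
Powers of 35 mod 174 (each is the square of the previous):
  35^1 ≡ 35 (mod 174)
  35^2 ≡ 35² = 1225 ≡ 7 (mod 174)
  35^4 ≡ 7² = 49 ≡ 49 (mod 174)
  35^8 ≡ 49² = 2401 ≡ 139 (mod 174)
  35^16 ≡ 139² = 19321 ≡ 7 (mod 174)
  35^32 ≡ 7² = 49 ≡ 49 (mod 174)
  35^64 ≡ 49² = 2401 ≡ 139 (mod 174)
  35^128 ≡ 139² = 19321 ≡ 7 (mod 174)
191 = 128 + 32 + 16 + 8 + 4 + 2 + 1, so 35^191 = 35^128 × 35^32 × 35^16 × 35^8 × 35^4 × 35^2 × 35^1 ≡ 7 × 49 × 7 × 139 × 49 × 7 × 35 (mod 174)
Multiplying step by step:
  7 × 49 = 343 ≡ 169 (mod 174)
  169 × 7 = 1183 ≡ 139 (mod 174)
  139 × 139 = 19321 ≡ 7 (mod 174)
  7 × 49 = 343 ≡ 169 (mod 174)
  169 × 7 = 1183 ≡ 139 (mod 174)
  139 × 35 = 4865 ≡ 167 (mod 174)
Result: 35^191 ≡ 167 (mod 174)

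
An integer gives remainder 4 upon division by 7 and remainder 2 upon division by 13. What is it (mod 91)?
M = 7 × 13 = 91. M₁ = 13, y₁ ≡ 6 (mod 7). M₂ = 7, y₂ ≡ 2 (mod 13). y = 4×13×6 + 2×7×2 ≡ 67 (mod 91). The smallest positive such number is 67.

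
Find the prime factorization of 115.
5 × 23

Divide by primes starting from smallest:
115 ÷ 5 = 23
23 ÷ 23 = 1

115 = 5 × 23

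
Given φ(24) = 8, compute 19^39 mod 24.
By Euler: 19^{8} ≡ 1 (mod 24) since gcd(19, 24) = 1. 39 = 4×8 + 7. So 19^{39} ≡ 19^{7} ≡ 19 (mod 24)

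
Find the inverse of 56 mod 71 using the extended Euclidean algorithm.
Extended GCD: 56(-19) + 71(15) = 1. So 56^(-1) ≡ 52 ≡ 52 (mod 71). Verify: 56 × 52 = 2912 ≡ 1 (mod 71)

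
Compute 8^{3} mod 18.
8

Using successive squaring:
Binary expansion of 3: 11
Powers of 8 mod 18 (each is the square of the previous):
  8^1 ≡ 8 (mod 18)
  8^2 ≡ 8² = 64 ≡ 10 (mod 18)
3 = 2 + 1, so 8^3 = 8^2 × 8^1 ≡ 10 × 8 (mod 18)
Multiplying step by step:
  10 × 8 = 80 ≡ 8 (mod 18)
Result: 8^3 ≡ 8 (mod 18)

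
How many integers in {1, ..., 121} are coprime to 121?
110

Prime factorization: 121 = 11^2
Using the formula φ(n) = n × Π(1 - 1/p) for each prime factor p:
φ(121) = 121 × (1 - 1/11)
φ(121) = 110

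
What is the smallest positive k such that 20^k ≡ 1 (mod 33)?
Powers of 20 mod 33: 20^1≡20, 20^2≡4, 20^3≡14, 20^4≡16, 20^5≡23, 20^6≡31, 20^7≡26, 20^8≡25, 20^9≡5, 20^10≡1. Order = 10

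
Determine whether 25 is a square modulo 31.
By Euler's criterion: 25^{15} ≡ 1 (mod 31). Since this equals 1, 25 is a QR.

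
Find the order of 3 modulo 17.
Powers of 3 mod 17: 3^1≡3, 3^2≡9, 3^3≡10, 3^4≡13, 3^5≡5, 3^6≡15, 3^7≡11, 3^8≡16, 3^9≡14, 3^10≡8, 3^11≡7, 3^12≡4, 3^13≡12, 3^14≡2, 3^15≡6, 3^16≡1. Order = 16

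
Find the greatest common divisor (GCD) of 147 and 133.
7

Using the Euclidean algorithm:
147 = 1 × 133 + 14
133 = 9 × 14 + 7
14 = 2 × 7 + 0

GCD(147, 133) = 7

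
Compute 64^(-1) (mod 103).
66

Using Extended Euclidean Algorithm:
gcd(64, 103) = 1
Bezout coefficients: 64 × -37 + 103 × 23 = 1
So 64 × -37 ≡ 1 (mod 103)
The inverse is -37 mod 103 = 66
Verification: 64 × 66 = 4224 = 41 × 103 + 1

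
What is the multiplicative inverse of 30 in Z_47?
11

Using Extended Euclidean Algorithm:
gcd(30, 47) = 1
Bezout coefficients: 30 × 11 + 47 × -7 = 1
So 30 × 11 ≡ 1 (mod 47)
The inverse is 11 mod 47 = 11
Verification: 30 × 11 = 330 = 7 × 47 + 1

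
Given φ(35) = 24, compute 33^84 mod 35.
By Euler: 33^{24} ≡ 1 (mod 35) since gcd(33, 35) = 1. 84 = 3×24 + 12. So 33^{84} ≡ 33^{12} ≡ 1 (mod 35)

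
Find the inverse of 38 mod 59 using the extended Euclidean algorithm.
Extended GCD: 38(14) + 59(-9) = 1. So 38^(-1) ≡ 14 ≡ 14 (mod 59). Verify: 38 × 14 = 532 ≡ 1 (mod 59)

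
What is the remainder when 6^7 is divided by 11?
7 = 4 + 2 + 1 (binary 111). Repeated squaring mod 11: 6^1 ≡ 6; 6^2 ≡ 6² = 36 ≡ 3; 6^4 ≡ 3² = 9 ≡ 9. Multiply: 6^7 = 6^4 × 6^2 × 6^1 ≡ 9 × 3 × 6 (mod 11): 9 × 3 = 27 ≡ 5; 5 × 6 = 30 ≡ 8. So 6^7 ≡ 8 (mod 11).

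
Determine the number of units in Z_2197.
2028

Prime factorization: 2197 = 13^3
Using the formula φ(n) = n × Π(1 - 1/p) for each prime factor p:
φ(2197) = 2197 × (1 - 1/13)
φ(2197) = 2028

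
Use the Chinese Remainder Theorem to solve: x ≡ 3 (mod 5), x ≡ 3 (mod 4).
M = 5 × 4 = 20. M₁ = 4, y₁ ≡ 4 (mod 5). M₂ = 5, y₂ ≡ 1 (mod 4). x = 3×4×4 + 3×5×1 ≡ 3 (mod 20)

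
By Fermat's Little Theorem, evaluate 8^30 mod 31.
By Fermat's Little Theorem, 8^{30} ≡ 1 (mod 31) since 31 is prime and gcd(8, 31) = 1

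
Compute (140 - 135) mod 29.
5

(140 - 135) = 5
5 mod 29 = 5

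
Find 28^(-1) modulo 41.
22

Using Extended Euclidean Algorithm:
gcd(28, 41) = 1
Bezout coefficients: 28 × -19 + 41 × 13 = 1
So 28 × -19 ≡ 1 (mod 41)
The inverse is -19 mod 41 = 22
Verification: 28 × 22 = 616 = 15 × 41 + 1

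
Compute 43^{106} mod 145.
64

Using successive squaring:
Binary expansion of 106: 1101010
Powers of 43 mod 145 (each is the square of the previous):
  43^1 ≡ 43 (mod 145)
  43^2 ≡ 43² = 1849 ≡ 109 (mod 145)
  43^4 ≡ 109² = 11881 ≡ 136 (mod 145)
  43^8 ≡ 136² = 18496 ≡ 81 (mod 145)
  43^16 ≡ 81² = 6561 ≡ 36 (mod 145)
  43^32 ≡ 36² = 1296 ≡ 136 (mod 145)
  43^64 ≡ 136² = 18496 ≡ 81 (mod 145)
106 = 64 + 32 + 8 + 2, so 43^106 = 43^64 × 43^32 × 43^8 × 43^2 ≡ 81 × 136 × 81 × 109 (mod 145)
Multiplying step by step:
  81 × 136 = 11016 ≡ 141 (mod 145)
  141 × 81 = 11421 ≡ 111 (mod 145)
  111 × 109 = 12099 ≡ 64 (mod 145)
Result: 43^106 ≡ 64 (mod 145)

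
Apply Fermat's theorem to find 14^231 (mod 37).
By Fermat: 14^{36} ≡ 1 (mod 37). 231 ≡ 15 (mod 36). So 14^{231} ≡ 14^{15} ≡ 6 (mod 37)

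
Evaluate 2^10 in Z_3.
10 = 8 + 2 (binary 1010). Repeated squaring mod 3: 2^1 ≡ 2; 2^2 ≡ 2² = 4 ≡ 1; 2^4 ≡ 1² = 1 ≡ 1; 2^8 ≡ 1² = 1 ≡ 1. Multiply: 2^10 = 2^8 × 2^2 ≡ 1 × 1 (mod 3): 1 × 1 = 1 ≡ 1. So 2^10 ≡ 1 (mod 3).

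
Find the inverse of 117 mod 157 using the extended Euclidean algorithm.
Extended GCD: 117(51) + 157(-38) = 1. So 117^(-1) ≡ 51 ≡ 51 (mod 157). Verify: 117 × 51 = 5967 ≡ 1 (mod 157)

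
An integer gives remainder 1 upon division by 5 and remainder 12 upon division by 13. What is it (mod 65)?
M = 5 × 13 = 65. M₁ = 13, y₁ ≡ 2 (mod 5). M₂ = 5, y₂ ≡ 8 (mod 13). m = 1×13×2 + 12×5×8 ≡ 51 (mod 65). The smallest positive such number is 51.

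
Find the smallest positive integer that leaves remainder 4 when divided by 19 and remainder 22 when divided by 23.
M = 19 × 23 = 437. M₁ = 23, y₁ ≡ 5 (mod 19). M₂ = 19, y₂ ≡ 17 (mod 23). x = 4×23×5 + 22×19×17 ≡ 137 (mod 437). The smallest positive such number is 137.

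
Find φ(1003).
928

Prime factorization: 1003 = 17 × 59
Using the formula φ(n) = n × Π(1 - 1/p) for each prime factor p:
φ(1003) = 1003 × (1 - 1/17) × (1 - 1/59)
φ(1003) = 928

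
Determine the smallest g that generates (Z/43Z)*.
3

A primitive root g modulo p has order p-1 = 42
Prime divisors of 42: [2, 3, 7]
g is a primitive root iff g^(42/q) ≢ 1 (mod 43) for each prime divisor q
Testing small values:
  g = 2: 2^21 ≡ 42, 2^14 ≡ 1, 2^6 ≡ 21 (mod 43) → 2^14 ≡ 1, not primitive root
  g = 3: 3^21 ≡ 42, 3^14 ≡ 36, 3^6 ≡ 41 (mod 43) → none is 1, primitive root!
The smallest primitive root is 3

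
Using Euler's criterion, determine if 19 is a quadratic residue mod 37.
By Euler's criterion: 19^{18} ≡ 36 (mod 37). Since this equals -1 (≡ 36), 19 is not a QR.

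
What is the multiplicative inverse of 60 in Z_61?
60

Using Extended Euclidean Algorithm:
gcd(60, 61) = 1
Bezout coefficients: 60 × -1 + 61 × 1 = 1
So 60 × -1 ≡ 1 (mod 61)
The inverse is -1 mod 61 = 60
Verification: 60 × 60 = 3600 = 59 × 61 + 1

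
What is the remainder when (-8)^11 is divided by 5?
Using Fermat: (-8)^{4} ≡ 1 (mod 5). 11 ≡ 3 (mod 4). So (-8)^{11} ≡ (-8)^{3} ≡ 3 (mod 5)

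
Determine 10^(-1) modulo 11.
10^(-1) ≡ 10 (mod 11). Verification: 10 × 10 = 100 ≡ 1 (mod 11)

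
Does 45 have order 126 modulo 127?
p - 1 = 126 has prime divisors 2, 3, 7. Check 45^(126/q) mod 127 for each: 45^(126/2) = 45^63 ≡ 126, 45^(126/3) = 45^42 ≡ 19, 45^(126/7) = 45^18 ≡ 8 (mod 127). None of these is 1, so 45 has order 126 = φ(127), so it is a primitive root mod 127.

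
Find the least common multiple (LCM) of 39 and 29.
1131

First find GCD(39, 29) using the Euclidean algorithm:
39 = 1 × 29 + 10
29 = 2 × 10 + 9
10 = 1 × 9 + 1
9 = 9 × 1 + 0
GCD(39, 29) = 1

LCM formula: LCM(a, b) = (a × b) / GCD(a, b)
LCM(39, 29) = (39 × 29) / 1
LCM(39, 29) = 1131 / 1
LCM(39, 29) = 1131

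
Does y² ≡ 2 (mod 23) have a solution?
By Euler's criterion: 2^{11} ≡ 1 (mod 23). Since this equals 1, 2 is a QR.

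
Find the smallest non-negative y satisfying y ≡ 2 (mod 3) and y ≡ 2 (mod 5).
M = 3 × 5 = 15. M₁ = 5, y₁ ≡ 2 (mod 3). M₂ = 3, y₂ ≡ 2 (mod 5). y = 2×5×2 + 2×3×2 ≡ 2 (mod 15)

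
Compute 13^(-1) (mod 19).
3

Using Extended Euclidean Algorithm:
gcd(13, 19) = 1
Bezout coefficients: 13 × 3 + 19 × -2 = 1
So 13 × 3 ≡ 1 (mod 19)
The inverse is 3 mod 19 = 3
Verification: 13 × 3 = 39 = 2 × 19 + 1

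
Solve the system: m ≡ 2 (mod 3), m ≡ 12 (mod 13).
M = 3 × 13 = 39. M₁ = 13, y₁ ≡ 1 (mod 3). M₂ = 3, y₂ ≡ 9 (mod 13). m = 2×13×1 + 12×3×9 ≡ 38 (mod 39)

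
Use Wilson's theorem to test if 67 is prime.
(66)! mod 67 = 66. Since 66 ≡ -1 (mod 67), 67 is prime.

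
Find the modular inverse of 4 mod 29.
4^(-1) ≡ 22 (mod 29). Verification: 4 × 22 = 88 ≡ 1 (mod 29)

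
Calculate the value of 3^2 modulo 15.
2 = 2 (binary 10). Repeated squaring mod 15: 3^1 ≡ 3; 3^2 ≡ 3² = 9 ≡ 9. So 3^2 ≡ 9 (mod 15).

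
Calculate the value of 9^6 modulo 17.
6 = 4 + 2 (binary 110). Repeated squaring mod 17: 9^1 ≡ 9; 9^2 ≡ 9² = 81 ≡ 13; 9^4 ≡ 13² = 169 ≡ 16. Multiply: 9^6 = 9^4 × 9^2 ≡ 16 × 13 (mod 17): 16 × 13 = 208 ≡ 4. So 9^6 ≡ 4 (mod 17).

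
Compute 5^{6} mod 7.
1

Using successive squaring:
Binary expansion of 6: 110
Powers of 5 mod 7 (each is the square of the previous):
  5^1 ≡ 5 (mod 7)
  5^2 ≡ 5² = 25 ≡ 4 (mod 7)
  5^4 ≡ 4² = 16 ≡ 2 (mod 7)
6 = 4 + 2, so 5^6 = 5^4 × 5^2 ≡ 2 × 4 (mod 7)
Multiplying step by step:
  2 × 4 = 8 ≡ 1 (mod 7)
Result: 5^6 ≡ 1 (mod 7)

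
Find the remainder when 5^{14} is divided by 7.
By Fermat: 5^{6} ≡ 1 (mod 7). 14 = 2×6 + 2. So 5^{14} ≡ 5^{2} ≡ 4 (mod 7)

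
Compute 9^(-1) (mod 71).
8

Using Extended Euclidean Algorithm:
gcd(9, 71) = 1
Bezout coefficients: 9 × 8 + 71 × -1 = 1
So 9 × 8 ≡ 1 (mod 71)
The inverse is 8 mod 71 = 8
Verification: 9 × 8 = 72 = 1 × 71 + 1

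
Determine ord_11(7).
Powers of 7 mod 11: 7^1≡7, 7^2≡5, 7^3≡2, 7^4≡3, 7^5≡10, 7^6≡4, 7^7≡6, 7^8≡9, 7^9≡8, 7^10≡1. Order = 10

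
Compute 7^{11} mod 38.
11

Using successive squaring:
Binary expansion of 11: 1011
Powers of 7 mod 38 (each is the square of the previous):
  7^1 ≡ 7 (mod 38)
  7^2 ≡ 7² = 49 ≡ 11 (mod 38)
  7^4 ≡ 11² = 121 ≡ 7 (mod 38)
  7^8 ≡ 7² = 49 ≡ 11 (mod 38)
11 = 8 + 2 + 1, so 7^11 = 7^8 × 7^2 × 7^1 ≡ 11 × 11 × 7 (mod 38)
Multiplying step by step:
  11 × 11 = 121 ≡ 7 (mod 38)
  7 × 7 = 49 ≡ 11 (mod 38)
Result: 7^11 ≡ 11 (mod 38)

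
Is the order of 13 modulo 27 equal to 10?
No, the actual order is 9, not 10.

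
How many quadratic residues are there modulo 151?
For prime 151, there are (p-1)/2 = (151-1)/2 = 75 quadratic residues (excluding 0).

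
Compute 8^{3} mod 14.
8

Using successive squaring:
Binary expansion of 3: 11
Powers of 8 mod 14 (each is the square of the previous):
  8^1 ≡ 8 (mod 14)
  8^2 ≡ 8² = 64 ≡ 8 (mod 14)
3 = 2 + 1, so 8^3 = 8^2 × 8^1 ≡ 8 × 8 (mod 14)
Multiplying step by step:
  8 × 8 = 64 ≡ 8 (mod 14)
Result: 8^3 ≡ 8 (mod 14)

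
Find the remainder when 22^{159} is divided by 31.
By Fermat: 22^{30} ≡ 1 (mod 31). 159 = 5×30 + 9. So 22^{159} ≡ 22^{9} ≡ 27 (mod 31)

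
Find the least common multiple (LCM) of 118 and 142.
8378

First find GCD(118, 142) using the Euclidean algorithm:
118 = 0 × 142 + 118
142 = 1 × 118 + 24
118 = 4 × 24 + 22
24 = 1 × 22 + 2
22 = 11 × 2 + 0
GCD(118, 142) = 2

LCM formula: LCM(a, b) = (a × b) / GCD(a, b)
LCM(118, 142) = (118 × 142) / 2
LCM(118, 142) = 16756 / 2
LCM(118, 142) = 8378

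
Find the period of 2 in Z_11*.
Powers of 2 mod 11: 2^1≡2, 2^2≡4, 2^3≡8, 2^4≡5, 2^5≡10, 2^6≡9, 2^7≡7, 2^8≡3, 2^9≡6, 2^10≡1. Order = 10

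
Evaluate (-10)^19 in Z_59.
Using repeated squaring. (-10) ≡ 49 (mod 59). 19 = 16 + 2 + 1 (binary 10011). Repeated squaring mod 59: 49^1 ≡ 49; 49^2 ≡ 49² = 2401 ≡ 41; 49^4 ≡ 41² = 1681 ≡ 29; 49^8 ≡ 29² = 841 ≡ 15; 49^16 ≡ 15² = 225 ≡ 48. Multiply: (-10)^19 ≡ 49^16 × 49^2 × 49^1 ≡ 48 × 41 × 49 (mod 59): 48 × 41 = 1968 ≡ 21; 21 × 49 = 1029 ≡ 26. So (-10)^19 ≡ 26 (mod 59).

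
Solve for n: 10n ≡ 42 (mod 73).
48

Since gcd(10, 73) = 1 divides 42, a solution exists.
Multiply both sides by the inverse of 10 mod 73:
  10^(-1) mod 73 = 22
  x ≡ 22 × 42 ≡ 924 ≡ 48 (mod 73)
Verification: 10 × 48 = 480 = 6 × 73 + 42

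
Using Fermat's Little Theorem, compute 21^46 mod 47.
By Fermat's Little Theorem, 21^{46} ≡ 1 (mod 47) since 47 is prime and gcd(21, 47) = 1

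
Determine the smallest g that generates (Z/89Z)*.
3

A primitive root g modulo p has order p-1 = 88
Prime divisors of 88: [2, 11]
g is a primitive root iff g^(88/q) ≢ 1 (mod 89) for each prime divisor q
Testing small values:
  g = 2: 2^44 ≡ 1, 2^8 ≡ 78 (mod 89) → 2^44 ≡ 1, not primitive root
  g = 3: 3^44 ≡ 88, 3^8 ≡ 64 (mod 89) → none is 1, primitive root!
The smallest primitive root is 3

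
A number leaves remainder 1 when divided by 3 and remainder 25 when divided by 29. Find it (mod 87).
M = 3 × 29 = 87. M₁ = 29, y₁ ≡ 2 (mod 3). M₂ = 3, y₂ ≡ 10 (mod 29). k = 1×29×2 + 25×3×10 ≡ 25 (mod 87)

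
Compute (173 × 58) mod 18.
8

(173 × 58) = 10034
10034 mod 18 = 8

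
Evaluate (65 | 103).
(65/103) = 65^{51} mod 103 = -1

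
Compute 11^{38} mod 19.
7

Using successive squaring:
Binary expansion of 38: 100110
Powers of 11 mod 19 (each is the square of the previous):
  11^1 ≡ 11 (mod 19)
  11^2 ≡ 11² = 121 ≡ 7 (mod 19)
  11^4 ≡ 7² = 49 ≡ 11 (mod 19)
  11^8 ≡ 11² = 121 ≡ 7 (mod 19)
  11^16 ≡ 7² = 49 ≡ 11 (mod 19)
  11^32 ≡ 11² = 121 ≡ 7 (mod 19)
38 = 32 + 4 + 2, so 11^38 = 11^32 × 11^4 × 11^2 ≡ 7 × 11 × 7 (mod 19)
Multiplying step by step:
  7 × 11 = 77 ≡ 1 (mod 19)
  1 × 7 = 7 ≡ 7 (mod 19)
Result: 11^38 ≡ 7 (mod 19)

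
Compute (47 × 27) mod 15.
9

(47 × 27) = 1269
1269 mod 15 = 9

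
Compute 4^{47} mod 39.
10

Using successive squaring:
Binary expansion of 47: 101111
Powers of 4 mod 39 (each is the square of the previous):
  4^1 ≡ 4 (mod 39)
  4^2 ≡ 4² = 16 ≡ 16 (mod 39)
  4^4 ≡ 16² = 256 ≡ 22 (mod 39)
  4^8 ≡ 22² = 484 ≡ 16 (mod 39)
  4^16 ≡ 16² = 256 ≡ 22 (mod 39)
  4^32 ≡ 22² = 484 ≡ 16 (mod 39)
47 = 32 + 8 + 4 + 2 + 1, so 4^47 = 4^32 × 4^8 × 4^4 × 4^2 × 4^1 ≡ 16 × 16 × 22 × 16 × 4 (mod 39)
Multiplying step by step:
  16 × 16 = 256 ≡ 22 (mod 39)
  22 × 22 = 484 ≡ 16 (mod 39)
  16 × 16 = 256 ≡ 22 (mod 39)
  22 × 4 = 88 ≡ 10 (mod 39)
Result: 4^47 ≡ 10 (mod 39)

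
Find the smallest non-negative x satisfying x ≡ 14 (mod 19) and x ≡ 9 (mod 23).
M = 19 × 23 = 437. M₁ = 23, y₁ ≡ 5 (mod 19). M₂ = 19, y₂ ≡ 17 (mod 23). x = 14×23×5 + 9×19×17 ≡ 147 (mod 437)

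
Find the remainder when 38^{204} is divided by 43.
By Fermat: 38^{42} ≡ 1 (mod 43). 204 = 4×42 + 36. So 38^{204} ≡ 38^{36} ≡ 35 (mod 43)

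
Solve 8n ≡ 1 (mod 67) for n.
8^(-1) ≡ 42 (mod 67). Verification: 8 × 42 = 336 ≡ 1 (mod 67)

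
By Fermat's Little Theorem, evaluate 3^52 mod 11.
By Fermat: 3^{10} ≡ 1 (mod 11). 52 = 5×10 + 2. So 3^{52} ≡ 3^{2} ≡ 9 (mod 11)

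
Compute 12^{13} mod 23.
6

Using successive squaring:
Binary expansion of 13: 1101
Powers of 12 mod 23 (each is the square of the previous):
  12^1 ≡ 12 (mod 23)
  12^2 ≡ 12² = 144 ≡ 6 (mod 23)
  12^4 ≡ 6² = 36 ≡ 13 (mod 23)
  12^8 ≡ 13² = 169 ≡ 8 (mod 23)
13 = 8 + 4 + 1, so 12^13 = 12^8 × 12^4 × 12^1 ≡ 8 × 13 × 12 (mod 23)
Multiplying step by step:
  8 × 13 = 104 ≡ 12 (mod 23)
  12 × 12 = 144 ≡ 6 (mod 23)
Result: 12^13 ≡ 6 (mod 23)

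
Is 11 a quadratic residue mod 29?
By Euler's criterion: 11^{14} ≡ 28 (mod 29). Since this equals -1 (≡ 28), 11 is not a QR.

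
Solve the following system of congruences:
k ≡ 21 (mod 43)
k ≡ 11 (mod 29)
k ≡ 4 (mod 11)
12104

Using the Chinese Remainder Theorem:
M = product of moduli = 13717
For equation 1: M_1 = 319, 319 ≡ 18 (mod 43), inverse of 319 mod 43 is 12 (check: 18 × 12 = 216 ≡ 1 (mod 43))
For equation 2: M_2 = 473, 473 ≡ 9 (mod 29), inverse of 473 mod 29 is 13 (check: 9 × 13 = 117 ≡ 1 (mod 29))
For equation 3: M_3 = 1247, 1247 ≡ 4 (mod 11), inverse of 1247 mod 11 is 3 (check: 4 × 3 = 12 ≡ 1 (mod 11))
Combine: k ≡ Σ r_i×M_i×(M_i⁻¹ mod m_i) = 21×319×12 + 11×473×13 + 4×1247×3 = 80388 + 67639 + 14964 = 162991
162991 mod 13717 = 12104
k ≡ 12104 (mod 13717)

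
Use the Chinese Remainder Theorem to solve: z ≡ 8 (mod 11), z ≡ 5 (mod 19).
M = 11 × 19 = 209. M₁ = 19, y₁ ≡ 7 (mod 11). M₂ = 11, y₂ ≡ 7 (mod 19). z = 8×19×7 + 5×11×7 ≡ 195 (mod 209)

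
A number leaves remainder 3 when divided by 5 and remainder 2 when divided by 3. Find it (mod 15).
M = 5 × 3 = 15. M₁ = 3, y₁ ≡ 2 (mod 5). M₂ = 5, y₂ ≡ 2 (mod 3). x = 3×3×2 + 2×5×2 ≡ 8 (mod 15)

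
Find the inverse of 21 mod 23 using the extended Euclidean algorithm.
Extended GCD: 21(11) + 23(-10) = 1. So 21^(-1) ≡ 11 ≡ 11 (mod 23). Verify: 21 × 11 = 231 ≡ 1 (mod 23)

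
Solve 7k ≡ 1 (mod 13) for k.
7^(-1) ≡ 2 (mod 13). Verification: 7 × 2 = 14 ≡ 1 (mod 13)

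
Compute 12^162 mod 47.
Using Fermat: 12^{46} ≡ 1 (mod 47). 162 ≡ 24 (mod 46). So 12^{162} ≡ 12^{24} ≡ 12 (mod 47)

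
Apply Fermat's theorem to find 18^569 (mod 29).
By Fermat: 18^{28} ≡ 1 (mod 29). 569 ≡ 9 (mod 28). So 18^{569} ≡ 18^{9} ≡ 27 (mod 29)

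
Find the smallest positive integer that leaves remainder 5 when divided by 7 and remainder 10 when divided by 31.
M = 7 × 31 = 217. M₁ = 31, y₁ ≡ 5 (mod 7). M₂ = 7, y₂ ≡ 9 (mod 31). z = 5×31×5 + 10×7×9 ≡ 103 (mod 217). The smallest positive such number is 103.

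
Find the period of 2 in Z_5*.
Powers of 2 mod 5: 2^1≡2, 2^2≡4, 2^3≡3, 2^4≡1. Order = 4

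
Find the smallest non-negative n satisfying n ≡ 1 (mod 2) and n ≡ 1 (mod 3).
M = 2 × 3 = 6. M₁ = 3, y₁ ≡ 1 (mod 2). M₂ = 2, y₂ ≡ 2 (mod 3). n = 1×3×1 + 1×2×2 ≡ 1 (mod 6)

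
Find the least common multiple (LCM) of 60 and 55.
660

First find GCD(60, 55) using the Euclidean algorithm:
60 = 1 × 55 + 5
55 = 11 × 5 + 0
GCD(60, 55) = 5

LCM formula: LCM(a, b) = (a × b) / GCD(a, b)
LCM(60, 55) = (60 × 55) / 5
LCM(60, 55) = 3300 / 5
LCM(60, 55) = 660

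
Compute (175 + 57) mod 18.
16

(175 + 57) = 232
232 mod 18 = 16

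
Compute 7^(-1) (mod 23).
7^(-1) ≡ 10 (mod 23). Verification: 7 × 10 = 70 ≡ 1 (mod 23)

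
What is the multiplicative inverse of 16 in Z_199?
16^(-1) ≡ 112 (mod 199). Verification: 16 × 112 = 1792 ≡ 1 (mod 199)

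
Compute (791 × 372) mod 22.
2

(791 × 372) = 294252
294252 mod 22 = 2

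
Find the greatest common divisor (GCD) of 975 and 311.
1

Using the Euclidean algorithm:
975 = 3 × 311 + 42
311 = 7 × 42 + 17
42 = 2 × 17 + 8
17 = 2 × 8 + 1
8 = 8 × 1 + 0

GCD(975, 311) = 1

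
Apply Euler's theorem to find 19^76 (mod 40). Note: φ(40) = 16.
By Euler: 19^{16} ≡ 1 (mod 40) since gcd(19, 40) = 1. 76 = 4×16 + 12. So 19^{76} ≡ 19^{12} ≡ 1 (mod 40)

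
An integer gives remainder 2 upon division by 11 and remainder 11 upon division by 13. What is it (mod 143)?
M = 11 × 13 = 143. M₁ = 13, y₁ ≡ 6 (mod 11). M₂ = 11, y₂ ≡ 6 (mod 13). k = 2×13×6 + 11×11×6 ≡ 24 (mod 143). The smallest positive such number is 24.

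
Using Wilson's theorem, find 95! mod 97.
(96)! = (95)! × (96) ≡ -1 (mod 97). So (95)! ≡ -1 × (96)^(-1) ≡ (-1)×(-1) = 1 (mod 97)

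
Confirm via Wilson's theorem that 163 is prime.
(162)! mod 163 = 162. Since this equals -1 (mod 163), Wilson confirms 163 is prime.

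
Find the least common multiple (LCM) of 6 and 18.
18

First find GCD(6, 18) using the Euclidean algorithm:
6 = 0 × 18 + 6
18 = 3 × 6 + 0
GCD(6, 18) = 6

LCM formula: LCM(a, b) = (a × b) / GCD(a, b)
LCM(6, 18) = (6 × 18) / 6
LCM(6, 18) = 108 / 6
LCM(6, 18) = 18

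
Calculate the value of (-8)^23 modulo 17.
Using Fermat: (-8)^{16} ≡ 1 (mod 17). 23 ≡ 7 (mod 16). So (-8)^{23} ≡ (-8)^{7} ≡ 2 (mod 17)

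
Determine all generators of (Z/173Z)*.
Primitive roots mod 173: {2, 3, 5, 7, 8, 11, 12, 17, 18, 19, 20, 26, 27, 28, 30, 32, 39, 42, 44, 45, 46, 48, 50, 53, 58, 59, 61, 62, 63, 65, 66, 68, 69, 70, 71, 72, 74, 75, 76, 79, 82, 86, 87, 91, 94, 97, 98, 99, 101, 102, 103, 104, 105, 107, 108, 110, 111, 112, 114, 115, 120, 123, 125, 127, 128, 129, 131, 134, 141, 143, 145, 146, 147, 153, 154, 155, 156, 161, 162, 165, 166, 168, 170, 171}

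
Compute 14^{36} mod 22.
14

Using successive squaring:
Binary expansion of 36: 100100
Powers of 14 mod 22 (each is the square of the previous):
  14^1 ≡ 14 (mod 22)
  14^2 ≡ 14² = 196 ≡ 20 (mod 22)
  14^4 ≡ 20² = 400 ≡ 4 (mod 22)
  14^8 ≡ 4² = 16 ≡ 16 (mod 22)
  14^16 ≡ 16² = 256 ≡ 14 (mod 22)
  14^32 ≡ 14² = 196 ≡ 20 (mod 22)
36 = 32 + 4, so 14^36 = 14^32 × 14^4 ≡ 20 × 4 (mod 22)
Multiplying step by step:
  20 × 4 = 80 ≡ 14 (mod 22)
Result: 14^36 ≡ 14 (mod 22)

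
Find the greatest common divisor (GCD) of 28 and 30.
2

Using the Euclidean algorithm:
28 = 0 × 30 + 28
30 = 1 × 28 + 2
28 = 14 × 2 + 0

GCD(28, 30) = 2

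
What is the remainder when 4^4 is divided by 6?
4 = 4 (binary 100). Repeated squaring mod 6: 4^1 ≡ 4; 4^2 ≡ 4² = 16 ≡ 4; 4^4 ≡ 4² = 16 ≡ 4. So 4^4 ≡ 4 (mod 6).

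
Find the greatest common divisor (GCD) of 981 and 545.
109

Using the Euclidean algorithm:
981 = 1 × 545 + 436
545 = 1 × 436 + 109
436 = 4 × 109 + 0

GCD(981, 545) = 109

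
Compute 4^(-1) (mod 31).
4^(-1) ≡ 8 (mod 31). Verification: 4 × 8 = 32 ≡ 1 (mod 31)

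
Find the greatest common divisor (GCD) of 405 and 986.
1

Using the Euclidean algorithm:
405 = 0 × 986 + 405
986 = 2 × 405 + 176
405 = 2 × 176 + 53
176 = 3 × 53 + 17
53 = 3 × 17 + 2
17 = 8 × 2 + 1
2 = 2 × 1 + 0

GCD(405, 986) = 1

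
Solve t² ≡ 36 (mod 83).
The square roots of 36 mod 83 are 77 and 6. Verify: 77² = 5929 ≡ 36 (mod 83)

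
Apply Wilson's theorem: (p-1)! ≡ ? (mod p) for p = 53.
By Wilson's theorem, (52)! ≡ -1 ≡ 52 (mod 53)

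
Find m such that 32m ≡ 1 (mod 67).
32^(-1) ≡ 44 (mod 67). Verification: 32 × 44 = 1408 ≡ 1 (mod 67)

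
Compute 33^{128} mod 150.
141

Using successive squaring:
Binary expansion of 128: 10000000
Powers of 33 mod 150 (each is the square of the previous):
  33^1 ≡ 33 (mod 150)
  33^2 ≡ 33² = 1089 ≡ 39 (mod 150)
  33^4 ≡ 39² = 1521 ≡ 21 (mod 150)
  33^8 ≡ 21² = 441 ≡ 141 (mod 150)
  33^16 ≡ 141² = 19881 ≡ 81 (mod 150)
  33^32 ≡ 81² = 6561 ≡ 111 (mod 150)
  33^64 ≡ 111² = 12321 ≡ 21 (mod 150)
  33^128 ≡ 21² = 441 ≡ 141 (mod 150)
128 is a power of 2, so 33^128 is the last square: ≡ 141 (mod 150)
Result: 33^128 ≡ 141 (mod 150)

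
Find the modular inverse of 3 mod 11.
3^(-1) ≡ 4 (mod 11). Verification: 3 × 4 = 12 ≡ 1 (mod 11)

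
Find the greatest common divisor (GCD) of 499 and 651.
1

Using the Euclidean algorithm:
499 = 0 × 651 + 499
651 = 1 × 499 + 152
499 = 3 × 152 + 43
152 = 3 × 43 + 23
43 = 1 × 23 + 20
23 = 1 × 20 + 3
20 = 6 × 3 + 2
3 = 1 × 2 + 1
2 = 2 × 1 + 0

GCD(499, 651) = 1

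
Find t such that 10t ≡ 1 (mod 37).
10^(-1) ≡ 26 (mod 37). Verification: 10 × 26 = 260 ≡ 1 (mod 37)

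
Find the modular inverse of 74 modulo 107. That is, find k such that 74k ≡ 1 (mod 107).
94

Using Extended Euclidean Algorithm:
gcd(74, 107) = 1
Bezout coefficients: 74 × -13 + 107 × 9 = 1
So 74 × -13 ≡ 1 (mod 107)
The inverse is -13 mod 107 = 94
Verification: 74 × 94 = 6956 = 65 × 107 + 1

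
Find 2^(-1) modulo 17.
9

Using Extended Euclidean Algorithm:
gcd(2, 17) = 1
Bezout coefficients: 2 × -8 + 17 × 1 = 1
So 2 × -8 ≡ 1 (mod 17)
The inverse is -8 mod 17 = 9
Verification: 2 × 9 = 18 = 1 × 17 + 1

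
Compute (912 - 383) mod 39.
22

(912 - 383) = 529
529 mod 39 = 22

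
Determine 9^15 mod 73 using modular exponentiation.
Using repeated squaring. 15 = 8 + 4 + 2 + 1 (binary 1111). Repeated squaring mod 73: 9^1 ≡ 9; 9^2 ≡ 9² = 81 ≡ 8; 9^4 ≡ 8² = 64 ≡ 64; 9^8 ≡ 64² = 4096 ≡ 8. Multiply: 9^15 = 9^8 × 9^4 × 9^2 × 9^1 ≡ 8 × 64 × 8 × 9 (mod 73): 8 × 64 = 512 ≡ 1; 1 × 8 = 8 ≡ 8; 8 × 9 = 72 ≡ 72. So 9^15 ≡ 72 (mod 73).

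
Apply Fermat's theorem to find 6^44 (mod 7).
By Fermat: 6^{6} ≡ 1 (mod 7). 44 = 7×6 + 2. So 6^{44} ≡ 6^{2} ≡ 1 (mod 7)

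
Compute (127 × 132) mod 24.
12

(127 × 132) = 16764
16764 mod 24 = 12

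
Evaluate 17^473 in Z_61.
Using Fermat: 17^{60} ≡ 1 (mod 61). 473 ≡ 53 (mod 60). So 17^{473} ≡ 17^{53} ≡ 59 (mod 61)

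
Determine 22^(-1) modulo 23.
22^(-1) ≡ 22 (mod 23). Verification: 22 × 22 = 484 ≡ 1 (mod 23)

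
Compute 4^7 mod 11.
7 = 4 + 2 + 1 (binary 111). Repeated squaring mod 11: 4^1 ≡ 4; 4^2 ≡ 4² = 16 ≡ 5; 4^4 ≡ 5² = 25 ≡ 3. Multiply: 4^7 = 4^4 × 4^2 × 4^1 ≡ 3 × 5 × 4 (mod 11): 3 × 5 = 15 ≡ 4; 4 × 4 = 16 ≡ 5. So 4^7 ≡ 5 (mod 11).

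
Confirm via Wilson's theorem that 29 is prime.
(28)! mod 29 = 28. Since this equals -1 (mod 29), Wilson confirms 29 is prime.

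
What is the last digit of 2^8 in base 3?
8 = 8 (binary 1000). Repeated squaring mod 3: 2^1 ≡ 2; 2^2 ≡ 2² = 4 ≡ 1; 2^4 ≡ 1² = 1 ≡ 1; 2^8 ≡ 1² = 1 ≡ 1. So 2^8 ≡ 1 (mod 3).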